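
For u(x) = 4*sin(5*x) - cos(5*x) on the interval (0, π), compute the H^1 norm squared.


||u||_{H^1(0,π)}^2 = 221*π

u'(x) = 5*sin(5*x) + 20*cos(5*x).
Expand u² and (u')² and integrate term by term on (0, π), using: for integers n ≥ 1, ∫_0^π sin²(nx) dx = ∫_0^π cos²(nx) dx = π/2; for n ≠ n', ∫_0^π sin(nx)sin(n'x) dx = ∫_0^π cos(nx)cos(n'x) dx = 0; and by product-to-sum, ∫_0^π sin(nx)cos(n'x) dx = ½∫_0^π [sin((n+n')x) + sin((n−n')x)] dx, which is 0 when n+n' is even and 2n/(n²−n'²) when n+n' is odd (it need not vanish on (0, π)).
  u² squared terms: (-1)²·∫cos(5x)² dx = 1·π/2 = π/2;  (4)²·∫sin(5x)² dx = 16·π/2 = 8*π.
  u² cross terms: 2·(-1)·(4)·∫cos(5x)·sin(5x) dx = -8·(0) = 0.
  So ∫_0^π u² dx = π/2 + 8*π + 0 = 17*π/2.
  (u')² squared terms: (5)²·∫sin(5x)² dx = 25·π/2 = 25*π/2;  (20)²·∫cos(5x)² dx = 400·π/2 = 200*π.
  (u')² cross terms: 2·(5)·(20)·∫sin(5x)·cos(5x) dx = 200·(0) = 0.
  So ∫_0^π (u')² dx = 25*π/2 + 200*π + 0 = 425*π/2.
||u||_{H^1}^2 = (17*π/2) + (425*π/2) = 221*π.


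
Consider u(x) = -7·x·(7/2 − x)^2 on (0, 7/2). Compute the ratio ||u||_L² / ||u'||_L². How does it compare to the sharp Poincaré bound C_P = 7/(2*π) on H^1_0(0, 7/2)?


||u||_L² / ||u'||_L² = sqrt(14)/4 < C_P = 7/(2*π).

u(x) = -7·x·(7/2 − x)^2, so u'(x) = -21*x^2 + 98*x - 343/4.
u(x) = -7·x·(7/2 − x)^2 vanishes at x = 0 and x = 7/2, so u ∈ H^1_0(0, 7/2). Differentiate via the product rule and integrate the resulting polynomials term by term.
  ∫_0^7/2 u² dx = ∫_0^7/2 (49*x^6 - 686*x^5 + 7203*x^4/2 - 16807*x^3/2 + 117649*x^2/16) dx. Term by term:
    ∫_0^7/2 49*x^6 dx = 5764801/128;  ∫_0^7/2 -686*x^5 dx = -40353607/192;  ∫_0^7/2 7203*x^4/2 dx = 121060821/320;
    ∫_0^7/2 -16807*x^3/2 dx = -40353607/128;  ∫_0^7/2 117649*x^2/16 dx = 40353607/384.
  Sum: 5764801/128 − 40353607/192 + 121060821/320 − 40353607/128 + 40353607/384 = 5764801/1920.
  ∫_0^7/2 (u')² dx = ∫_0^7/2 (441*x^4 - 4116*x^3 + 26411*x^2/2 - 16807*x + 117649/16) dx. Term by term:
    ∫_0^7/2 441*x^4 dx = 7411887/160;  ∫_0^7/2 -4116*x^3 dx = -2470629/16;  ∫_0^7/2 26411*x^2/2 dx = 9058973/48;
    ∫_0^7/2 -16807*x dx = -823543/8;  ∫_0^7/2 117649/16 dx = 823543/32.
  Sum: 7411887/160 − 2470629/16 + 9058973/48 − 823543/8 + 823543/32 = 823543/240.
∫_0^7/2 u² dx = 5764801/1920, so ||u||_L² = 2401*sqrt(30)/240.
∫_0^7/2 (u')² dx = 823543/240, so ||u'||_L² = 343*sqrt(105)/60.
Ratio ||u||_L² / ||u'||_L² = sqrt(14)/4.
Sharp Poincaré constant on H^1_0(0, 7/2) is C_P = L/π = 7/(2*π), achieved by sin(2*π/7·x).
A polynomial bump cannot attain the sharp Poincaré constant (only the first sine eigenfunction does), so the ratio is strictly less than C_P, consistent with ||u||_L² ≤ C_P ||u'||_L².


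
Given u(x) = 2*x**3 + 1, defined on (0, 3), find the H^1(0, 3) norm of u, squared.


||u||_{H^1}^2 = 107916/35

The H^1 norm (squared) on an interval (0, L) is
  ||u||_{H^1}^2 = ∫_0^L u(x)^2 dx + ∫_0^L u'(x)^2 dx.
Compute u'(x) = 6*x**2.
Then u(x)^2 = 4*x**6 + 4*x**3 + 1 and u'(x)^2 = 36*x**4.
Integrate each monomial from 0 to 3 using ∫_0^3 c·x^n dx = c·3^(n+1)/(n+1):
  ∫_0^3 u(x)^2 dx = ∫_0^3 (4*x^6 + 4*x^3 + 1) dx. Term by term:
    ∫_0^3 4*x^6 dx = 8748/7;  ∫_0^3 4*x^3 dx = 81;  ∫_0^3 1 dx = 3.
  Sum: 8748/7 + 81 + 3 = 9336/7.
  ∫_0^3 u'(x)^2 dx = ∫_0^3 (36*x^4) dx. Term by term:
    ∫_0^3 36*x^4 dx = 8748/5.
Adding: ||u||_{H^1}^2 = 9336/7 + 8748/5 = 107916/35.


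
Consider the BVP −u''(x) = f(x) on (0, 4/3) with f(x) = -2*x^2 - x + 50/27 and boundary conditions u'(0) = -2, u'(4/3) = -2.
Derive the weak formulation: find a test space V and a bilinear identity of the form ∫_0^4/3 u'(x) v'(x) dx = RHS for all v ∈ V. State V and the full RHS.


V = H^1(0, 4/3) (v unrestricted at boundary; u is determined up to an additive constant); weak form: ∫_0^4/3 u'v' dx = ∫_0^4/3 (-2*x^2 - x + 50/27) v dx − 2·v(4/3) + 2·v(0) for all v ∈ V.

Multiply both sides by a test function v and integrate from 0 to 4/3:
  ∫_0^4/3 −u''(x) v(x) dx = ∫_0^4/3 f(x) v(x) dx.
Integrate the LHS by parts once:
  ∫_0^4/3 −u'' v dx = −[u'(x) v(x)]_0^4/3 + ∫_0^4/3 u'(x) v'(x) dx.
Thus ∫_0^4/3 u'(x) v'(x) dx = ∫_0^4/3 f(x) v(x) dx + [u'(x) v(x)]_0^4/3.
Choose V so that boundary terms are either known or forced to vanish.
u has inhomogeneous Neumann u'(0) = -2, u'(4/3) = -2. [u' v]_0^4/3 = (-2)·v(4/3) − (-2)·v(0) = − 2·v(4/3) + 2·v(0). Take V = H^1(0, 4/3); boundary term becomes part of RHS.
Weak formulation: find u (satisfying any essential BC) such that ∫_0^4/3 u'(x) v'(x) dx = ∫_0^4/3 f v dx − 2·v(4/3) + 2·v(0) for all v ∈ V (Neumann data are natural BCs: they enter the RHS as boundary terms).
Substituting f(x) = -2*x^2 - x + 50/27, the right-hand side is ∫_0^4/3 (-2*x^2 - x + 50/27) v dx − 2·v(4/3) + 2·v(0).
Compatibility check (pure Neumann): taking v ≡ 1 ∈ V gives 0 = ∫_0^4/3 f dx + (-2) − (-2), i.e. ∫_0^4/3 f dx must equal u'(0) − u'(4/3) = 0. Indeed ∫_0^4/3 (-2*x^2 - x + 50/27) dx = 0, so the data are compatible. The solution is then unique only up to an additive constant (fix it e.g. by requiring ∫_0^4/3 u dx = 0).


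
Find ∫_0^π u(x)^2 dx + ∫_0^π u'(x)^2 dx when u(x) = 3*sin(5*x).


||u||_{H^1(0,π)}^2 = 117*π

u'(x) = 15*cos(5*x).
Expand u² and (u')² and integrate term by term on (0, π), using: for integers n ≥ 1, ∫_0^π sin²(nx) dx = ∫_0^π cos²(nx) dx = π/2; for n ≠ n', ∫_0^π sin(nx)sin(n'x) dx = ∫_0^π cos(nx)cos(n'x) dx = 0; and by product-to-sum, ∫_0^π sin(nx)cos(n'x) dx = ½∫_0^π [sin((n+n')x) + sin((n−n')x)] dx, which is 0 when n+n' is even and 2n/(n²−n'²) when n+n' is odd (it need not vanish on (0, π)).
  u² squared terms: (3)²·∫sin(5x)² dx = 9·π/2 = 9*π/2.
  So ∫_0^π u² dx = 9*π/2.
  (u')² squared terms: (15)²·∫cos(5x)² dx = 225·π/2 = 225*π/2.
  So ∫_0^π (u')² dx = 225*π/2.
||u||_{H^1}^2 = (9*π/2) + (225*π/2) = 117*π.


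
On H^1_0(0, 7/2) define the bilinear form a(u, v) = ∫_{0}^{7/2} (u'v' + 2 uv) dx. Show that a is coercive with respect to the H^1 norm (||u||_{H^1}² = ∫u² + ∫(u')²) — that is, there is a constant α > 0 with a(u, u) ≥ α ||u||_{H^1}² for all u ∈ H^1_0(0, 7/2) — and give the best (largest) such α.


α = 1

Coercivity of a(·,·) on H^1_0(0, 7/2) means a(u, u) ≥ α ||u||_{H^1}² for every u ∈ H^1_0.
The interval has length L = 7/2, and Poincaré/coercivity depend only on L. Here a(u, u) = ∫(u')² + (2)·∫u².
Here c = 2 ≥ 1, so a(u,u) = ∫(u')² + c∫u² ≥ ∫(u')² + ∫u² = ||u||_{H^1}², i.e. α = 1 works. No larger α is possible: a(u,u) ≥ α||u||_{H^1}² means (1−α)∫(u')² ≥ (α−c)∫u², and for the modes u_n = sin(nπ(x−x₀)/L) (x₀ the left endpoint) one has ∫u_n²/∫(u_n')² = (L/(nπ))² → 0, so a(u_n,u_n)/||u_n||_{H^1}² → 1. Hence the optimal constant is α = 1.
Therefore α = 1.


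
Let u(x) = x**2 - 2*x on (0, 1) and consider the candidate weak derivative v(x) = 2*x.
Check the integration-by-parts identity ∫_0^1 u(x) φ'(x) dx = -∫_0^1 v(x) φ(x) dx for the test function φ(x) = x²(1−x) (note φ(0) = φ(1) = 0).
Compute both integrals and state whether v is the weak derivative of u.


LHS = 1/15, RHS = -1/10. No, v is not the weak derivative of u.

u(x) = x**2 - 2*x, classical derivative u'(x) = 2*x - 2.
φ(x) = x²(1−x), so φ'(x) = x*(2 - 3*x).
Note φ(0) = φ(1) = 0, so the boundary term u·φ vanishes.
LHS = ∫_0^1 u(x) φ'(x) dx = ∫_0^1 (-3*x^4 + 8*x^3 - 4*x^2) dx. Term by term:
  ∫_0^1 -3*x^4 dx = -3/5;  ∫_0^1 8*x^3 dx = 2;  ∫_0^1 -4*x^2 dx = -4/3.
Sum: -3/5 + 2 − 4/3 = 1/15.
So LHS = 1/15.
∫_0^1 v(x) φ(x) dx = ∫_0^1 (-2*x^4 + 2*x^3) dx. Term by term:
  ∫_0^1 -2*x^4 dx = -2/5;  ∫_0^1 2*x^3 dx = 1/2.
Sum: -2/5 + 1/2 = 1/10.
So RHS = -∫_0^1 v(x) φ(x) dx = -1/10.
LHS − RHS = 1/6 ≠ 0, so the identity fails.
(For a valid weak derivative the identity must hold for EVERY test function, in particular this one. The failure shows v is NOT the weak derivative of u.)
Correct weak derivative would be u'(x) = 2*x - 2.


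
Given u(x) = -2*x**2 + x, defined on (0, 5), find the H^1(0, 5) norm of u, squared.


||u||_{H^1}^2 = 7465/3

The H^1 norm (squared) on an interval (0, L) is
  ||u||_{H^1}^2 = ∫_0^L u(x)^2 dx + ∫_0^L u'(x)^2 dx.
Compute u'(x) = 1 - 4*x.
Then u(x)^2 = 4*x**4 - 4*x**3 + x**2 and u'(x)^2 = 16*x**2 - 8*x + 1.
Integrate each monomial from 0 to 5 using ∫_0^5 c·x^n dx = c·5^(n+1)/(n+1):
  ∫_0^5 u(x)^2 dx = ∫_0^5 (4*x^4 - 4*x^3 + x^2) dx. Term by term:
    ∫_0^5 4*x^4 dx = 2500;  ∫_0^5 -4*x^3 dx = -625;  ∫_0^5 x^2 dx = 125/3.
  Sum: 2500 − 625 + 125/3 = 5750/3.
  ∫_0^5 u'(x)^2 dx = ∫_0^5 (16*x^2 - 8*x + 1) dx. Term by term:
    ∫_0^5 16*x^2 dx = 2000/3;  ∫_0^5 -8*x dx = -100;  ∫_0^5 1 dx = 5.
  Sum: 2000/3 − 100 + 5 = 1715/3.
Adding: ||u||_{H^1}^2 = 5750/3 + 1715/3 = 7465/3.


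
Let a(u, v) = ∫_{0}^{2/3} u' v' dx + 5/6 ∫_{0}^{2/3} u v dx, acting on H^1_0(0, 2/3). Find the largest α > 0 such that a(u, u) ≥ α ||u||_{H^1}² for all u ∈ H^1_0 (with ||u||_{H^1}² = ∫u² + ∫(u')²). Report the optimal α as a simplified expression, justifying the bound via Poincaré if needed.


α = (10 + 27*π^2)/(3*(4 + 9*π^2))

Coercivity of a(·,·) on H^1_0(0, 2/3) means a(u, u) ≥ α ||u||_{H^1}² for every u ∈ H^1_0.
The interval has length L = 2/3, and Poincaré/coercivity depend only on L. Here a(u, u) = ∫(u')² + (5/6)·∫u².
Here 0 < c = 5/6 < 1. The condition a(u,u) ≥ α||u||_{H^1}² reads (1−α)∫(u')² ≥ (α−c)∫u². Any admissible α is ≤ 1 (rapidly oscillating u have ∫u²/∫(u')² → 0), and α = 1 would force 0 ≥ (1−c)∫u², impossible since c < 1; so 1−α > 0. By the sharp Poincaré inequality on H^1_0 of an interval of length L, ∫(u')² ≥ (π/L)²∫u² with equality for the first sine mode sin(π(x−x₀)/L) (x₀ the left endpoint), so the inequality holds for all u iff (1−α)(π/L)² ≥ α − c, i.e. α ≤ ((π/L)² + c)/((π/L)² + 1) = (1 + c(L/π)²)/(1 + (L/π)²). With (π/L)² = 9*π^2/4 and c = 5/6, the largest admissible constant is α = ((π/L)² + c)/((π/L)² + 1).
Simplifying, α = (10 + 27*π^2)/(3*(4 + 9*π^2)).


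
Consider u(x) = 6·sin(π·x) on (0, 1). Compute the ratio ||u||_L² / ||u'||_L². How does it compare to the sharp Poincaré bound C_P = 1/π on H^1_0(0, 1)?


||u||_L² / ||u'||_L² = 1/π = C_P.

u(x) = 6·sin(π·x), so u'(x) = 6*π*cos(π*x).
Writing u(x) = A·sin(kπx/L) with A = 6 and k = 1, use ∫_0^L sin²(kπx/L) dx = L/2 and ∫_0^L cos²(kπx/L) dx = L/2.
u² = 36·sin²(π·x) and (u')² = 36*π^2·cos²(π·x), and each of sin², cos² integrates to L/2 = 1/2 over (0, 1).
∫_0^1 u² dx = 18, so ||u||_L² = 3*sqrt(2).
∫_0^1 (u')² dx = 18*π^2, so ||u'||_L² = 3*sqrt(2)*π.
Ratio ||u||_L² / ||u'||_L² = 1/π.
Sharp Poincaré constant on H^1_0(0, 1) is C_P = L/π = 1/π, achieved by sin(π·x).
This is the k = 1 eigenfunction (up to amplitude), so the ratio equals the sharp Poincaré constant exactly.


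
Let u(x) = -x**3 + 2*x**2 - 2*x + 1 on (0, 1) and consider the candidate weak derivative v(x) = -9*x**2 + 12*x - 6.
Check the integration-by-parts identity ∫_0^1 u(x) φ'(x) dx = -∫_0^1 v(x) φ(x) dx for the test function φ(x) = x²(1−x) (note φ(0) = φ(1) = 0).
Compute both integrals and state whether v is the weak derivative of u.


LHS = 1/15, RHS = 1/5. No, v is not the weak derivative of u.

u(x) = -x**3 + 2*x**2 - 2*x + 1, classical derivative u'(x) = -3*x**2 + 4*x - 2.
φ(x) = x²(1−x), so φ'(x) = x*(2 - 3*x).
Note φ(0) = φ(1) = 0, so the boundary term u·φ vanishes.
LHS = ∫_0^1 u(x) φ'(x) dx = ∫_0^1 (3*x^5 - 8*x^4 + 10*x^3 - 7*x^2 + 2*x) dx. Term by term:
  ∫_0^1 3*x^5 dx = 1/2;  ∫_0^1 -8*x^4 dx = -8/5;  ∫_0^1 10*x^3 dx = 5/2;
  ∫_0^1 -7*x^2 dx = -7/3;  ∫_0^1 2*x dx = 1.
Sum: 1/2 − 8/5 + 5/2 − 7/3 + 1 = 1/15.
So LHS = 1/15.
∫_0^1 v(x) φ(x) dx = ∫_0^1 (9*x^5 - 21*x^4 + 18*x^3 - 6*x^2) dx. Term by term:
  ∫_0^1 9*x^5 dx = 3/2;  ∫_0^1 -21*x^4 dx = -21/5;  ∫_0^1 18*x^3 dx = 9/2;
  ∫_0^1 -6*x^2 dx = -2.
Sum: 3/2 − 21/5 + 9/2 − 2 = -1/5.
So RHS = -∫_0^1 v(x) φ(x) dx = 1/5.
LHS − RHS = -2/15 ≠ 0, so the identity fails.
(For a valid weak derivative the identity must hold for EVERY test function, in particular this one. The failure shows v is NOT the weak derivative of u.)
Correct weak derivative would be u'(x) = -3*x**2 + 4*x - 2.


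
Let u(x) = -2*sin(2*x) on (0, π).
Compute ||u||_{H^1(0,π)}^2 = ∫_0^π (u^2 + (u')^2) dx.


||u||_{H^1(0,π)}^2 = 10*π

u'(x) = -4*cos(2*x).
Expand u² and (u')² and integrate term by term on (0, π), using: for integers n ≥ 1, ∫_0^π sin²(nx) dx = ∫_0^π cos²(nx) dx = π/2; for n ≠ n', ∫_0^π sin(nx)sin(n'x) dx = ∫_0^π cos(nx)cos(n'x) dx = 0; and by product-to-sum, ∫_0^π sin(nx)cos(n'x) dx = ½∫_0^π [sin((n+n')x) + sin((n−n')x)] dx, which is 0 when n+n' is even and 2n/(n²−n'²) when n+n' is odd (it need not vanish on (0, π)).
  u² squared terms: (-2)²·∫sin(2x)² dx = 4·π/2 = 2*π.
  So ∫_0^π u² dx = 2*π.
  (u')² squared terms: (-4)²·∫cos(2x)² dx = 16·π/2 = 8*π.
  So ∫_0^π (u')² dx = 8*π.
||u||_{H^1}^2 = (2*π) + (8*π) = 10*π.


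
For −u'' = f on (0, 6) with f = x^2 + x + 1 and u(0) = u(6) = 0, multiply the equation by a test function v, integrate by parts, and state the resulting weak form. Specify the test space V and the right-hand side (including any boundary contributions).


V = H^1_0(0, 6) (so v(0) = v(6) = 0); weak form: ∫_0^6 u'v' dx = ∫_0^6 (x^2 + x + 1) v dx for all v ∈ V.

Multiply both sides by a test function v and integrate from 0 to 6:
  ∫_0^6 −u''(x) v(x) dx = ∫_0^6 f(x) v(x) dx.
Integrate the LHS by parts once:
  ∫_0^6 −u'' v dx = −[u'(x) v(x)]_0^6 + ∫_0^6 u'(x) v'(x) dx.
Thus ∫_0^6 u'(x) v'(x) dx = ∫_0^6 f(x) v(x) dx + [u'(x) v(x)]_0^6.
Choose V so that boundary terms are either known or forced to vanish.
u is Dirichlet: u(0) = u(6) = 0. Let V = H^1_0(0, 6); then v(0) = v(6) = 0, and [u' v]_0^6 = 0.
Weak formulation: find u (satisfying any essential BC) such that ∫_0^6 u'(x) v'(x) dx = ∫_0^6 f v dx for all v ∈ V.
Substituting f(x) = x^2 + x + 1, the right-hand side is ∫_0^6 (x^2 + x + 1) v dx.


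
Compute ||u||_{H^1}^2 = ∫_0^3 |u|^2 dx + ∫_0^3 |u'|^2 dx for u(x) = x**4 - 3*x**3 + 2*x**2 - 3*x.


||u||_{H^1}^2 = 11079/28

The H^1 norm (squared) on an interval (0, L) is
  ||u||_{H^1}^2 = ∫_0^L u(x)^2 dx + ∫_0^L u'(x)^2 dx.
Compute u'(x) = 4*x**3 - 9*x**2 + 4*x - 3.
Then u(x)^2 = x**8 - 6*x**7 + 13*x**6 - 18*x**5 + 22*x**4 - 12*x**3 + 9*x**2 and u'(x)^2 = 16*x**6 - 72*x**5 + 113*x**4 - 96*x**3 + 70*x**2 - 24*x + 9.
Integrate each monomial from 0 to 3 using ∫_0^3 c·x^n dx = c·3^(n+1)/(n+1):
  ∫_0^3 u(x)^2 dx = ∫_0^3 (x^8 - 6*x^7 + 13*x^6 - 18*x^5 + 22*x^4 - 12*x^3 + 9*x^2) dx. Term by term:
    ∫_0^3 x^8 dx = 2187;  ∫_0^3 -6*x^7 dx = -19683/4;  ∫_0^3 13*x^6 dx = 28431/7;
    ∫_0^3 -18*x^5 dx = -2187;  ∫_0^3 22*x^4 dx = 5346/5;  ∫_0^3 -12*x^3 dx = -243;
    ∫_0^3 9*x^2 dx = 81.
  Sum: 2187 − 19683/4 + 28431/7 − 2187 + 5346/5 − 243 + 81 = 6723/140.
  ∫_0^3 u'(x)^2 dx = ∫_0^3 (16*x^6 - 72*x^5 + 113*x^4 - 96*x^3 + 70*x^2 - 24*x + 9) dx. Term by term:
    ∫_0^3 16*x^6 dx = 34992/7;  ∫_0^3 -72*x^5 dx = -8748;  ∫_0^3 113*x^4 dx = 27459/5;
    ∫_0^3 -96*x^3 dx = -1944;  ∫_0^3 70*x^2 dx = 630;  ∫_0^3 -24*x dx = -108;
    ∫_0^3 9 dx = 27.
  Sum: 34992/7 − 8748 + 27459/5 − 1944 + 630 − 108 + 27 = 12168/35.
Adding: ||u||_{H^1}^2 = 6723/140 + 12168/35 = 11079/28.


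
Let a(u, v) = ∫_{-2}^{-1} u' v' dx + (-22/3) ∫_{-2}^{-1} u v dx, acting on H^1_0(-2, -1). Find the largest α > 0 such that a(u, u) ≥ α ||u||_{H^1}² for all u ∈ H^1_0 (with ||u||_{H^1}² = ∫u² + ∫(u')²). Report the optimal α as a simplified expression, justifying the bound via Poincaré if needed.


α = (-22/3 + π^2)/(1 + π^2)

Coercivity of a(·,·) on H^1_0(-2, -1) means a(u, u) ≥ α ||u||_{H^1}² for every u ∈ H^1_0.
The interval has length L = 1, and Poincaré/coercivity depend only on L. Here a(u, u) = ∫(u')² + (-22/3)·∫u².
Here c = -22/3 < 0 with |c| < (π/L)² = π^2, so coercivity still holds. The condition a(u,u) ≥ α||u||_{H^1}² reads (1−α)∫(u')² ≥ (α−c)∫u². Any admissible α is ≤ 1 (rapidly oscillating u have ∫u²/∫(u')² → 0), and α = 1 would force 0 ≥ (1−c)∫u², impossible since c < 1; so 1−α > 0. By the sharp Poincaré inequality on H^1_0 of an interval of length L, ∫(u')² ≥ (π/L)²∫u² with equality for the first sine mode sin(π(x−x₀)/L) (x₀ the left endpoint), so the inequality holds for all u iff (1−α)(π/L)² ≥ α − c, i.e. α ≤ ((π/L)² + c)/((π/L)² + 1) = (1 + c(L/π)²)/(1 + (L/π)²). (Direct route, valid since c ≤ 0: Poincaré gives c∫u² ≥ c(L/π)²∫(u')², so a(u,u) ≥ (1 + c(L/π)²)∫(u')², while ||u||_{H^1}² ≤ (1 + (L/π)²)∫(u')²; dividing yields the same α.) With (π/L)² = π^2 and c = -22/3, the largest admissible constant is α = ((π/L)² + c)/((π/L)² + 1).
Simplifying, α = (-22/3 + π^2)/(1 + π^2).


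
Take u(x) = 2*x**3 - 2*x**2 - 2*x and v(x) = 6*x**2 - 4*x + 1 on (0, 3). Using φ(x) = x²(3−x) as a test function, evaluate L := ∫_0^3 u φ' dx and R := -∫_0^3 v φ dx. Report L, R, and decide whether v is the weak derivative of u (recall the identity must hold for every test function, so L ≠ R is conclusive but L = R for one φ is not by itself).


LHS = -837/10, RHS = -2079/20. No, v is not the weak derivative of u.

u(x) = 2*x**3 - 2*x**2 - 2*x, classical derivative u'(x) = 6*x**2 - 4*x - 2.
φ(x) = x²(3−x), so φ'(x) = 3*x*(2 - x).
Note φ(0) = φ(3) = 0, so the boundary term u·φ vanishes.
LHS = ∫_0^3 u(x) φ'(x) dx = ∫_0^3 (-6*x^5 + 18*x^4 - 6*x^3 - 12*x^2) dx. Term by term:
  ∫_0^3 -6*x^5 dx = -729;  ∫_0^3 18*x^4 dx = 4374/5;  ∫_0^3 -6*x^3 dx = -243/2;
  ∫_0^3 -12*x^2 dx = -108.
Sum: -729 + 4374/5 − 243/2 − 108 = -837/10.
So LHS = -837/10.
∫_0^3 v(x) φ(x) dx = ∫_0^3 (-6*x^5 + 22*x^4 - 13*x^3 + 3*x^2) dx. Term by term:
  ∫_0^3 -6*x^5 dx = -729;  ∫_0^3 22*x^4 dx = 5346/5;  ∫_0^3 -13*x^3 dx = -1053/4;
  ∫_0^3 3*x^2 dx = 27.
Sum: -729 + 5346/5 − 1053/4 + 27 = 2079/20.
So RHS = -∫_0^3 v(x) φ(x) dx = -2079/20.
LHS − RHS = 81/4 ≠ 0, so the identity fails.
(For a valid weak derivative the identity must hold for EVERY test function, in particular this one. The failure shows v is NOT the weak derivative of u.)
Correct weak derivative would be u'(x) = 6*x**2 - 4*x - 2.


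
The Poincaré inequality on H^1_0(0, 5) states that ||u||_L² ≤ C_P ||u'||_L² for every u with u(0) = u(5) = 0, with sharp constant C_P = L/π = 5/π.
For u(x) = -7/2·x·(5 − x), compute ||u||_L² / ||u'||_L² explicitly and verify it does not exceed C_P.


||u||_L² / ||u'||_L² = sqrt(10)/2 < C_P = 5/π.

u(x) = -7/2·x·(5 − x), so u'(x) = 7*x - 35/2.
u(x) = -7/2·x·(5 − x) vanishes at x = 0 and x = 5, so u ∈ H^1_0(0, 5). Differentiate via the product rule and integrate the resulting polynomials term by term.
  ∫_0^5 u² dx = ∫_0^5 (49*x^4/4 - 245*x^3/2 + 1225*x^2/4) dx. Term by term:
    ∫_0^5 49*x^4/4 dx = 30625/4;  ∫_0^5 -245*x^3/2 dx = -153125/8;  ∫_0^5 1225*x^2/4 dx = 153125/12.
  Sum: 30625/4 − 153125/8 + 153125/12 = 30625/24.
  ∫_0^5 (u')² dx = ∫_0^5 (49*x^2 - 245*x + 1225/4) dx. Term by term:
    ∫_0^5 49*x^2 dx = 6125/3;  ∫_0^5 -245*x dx = -6125/2;  ∫_0^5 1225/4 dx = 6125/4.
  Sum: 6125/3 − 6125/2 + 6125/4 = 6125/12.
∫_0^5 u² dx = 30625/24, so ||u||_L² = 175*sqrt(6)/12.
∫_0^5 (u')² dx = 6125/12, so ||u'||_L² = 35*sqrt(15)/6.
Ratio ||u||_L² / ||u'||_L² = sqrt(10)/2.
Sharp Poincaré constant on H^1_0(0, 5) is C_P = L/π = 5/π, achieved by sin(π/5·x).
A polynomial bump cannot attain the sharp Poincaré constant (only the first sine eigenfunction does), so the ratio is strictly less than C_P, consistent with ||u||_L² ≤ C_P ||u'||_L².


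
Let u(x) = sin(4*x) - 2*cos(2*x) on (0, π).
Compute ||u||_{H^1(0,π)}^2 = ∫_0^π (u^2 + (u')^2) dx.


||u||_{H^1(0,π)}^2 = 37*π/2

u'(x) = 4*sin(2*x) + 4*cos(4*x).
Expand u² and (u')² and integrate term by term on (0, π), using: for integers n ≥ 1, ∫_0^π sin²(nx) dx = ∫_0^π cos²(nx) dx = π/2; for n ≠ n', ∫_0^π sin(nx)sin(n'x) dx = ∫_0^π cos(nx)cos(n'x) dx = 0; and by product-to-sum, ∫_0^π sin(nx)cos(n'x) dx = ½∫_0^π [sin((n+n')x) + sin((n−n')x)] dx, which is 0 when n+n' is even and 2n/(n²−n'²) when n+n' is odd (it need not vanish on (0, π)).
  u² squared terms: (-2)²·∫cos(2x)² dx = 4·π/2 = 2*π;  (1)²·∫sin(4x)² dx = 1·π/2 = π/2.
  u² cross terms: 2·(-2)·(1)·∫cos(2x)·sin(4x) dx = -4·(0) = 0.
  So ∫_0^π u² dx = 2*π + π/2 + 0 = 5*π/2.
  (u')² squared terms: (4)²·∫cos(4x)² dx = 16·π/2 = 8*π;  (4)²·∫sin(2x)² dx = 16·π/2 = 8*π.
  (u')² cross terms: 2·(4)·(4)·∫cos(4x)·sin(2x) dx = 32·(0) = 0.
  So ∫_0^π (u')² dx = 8*π + 8*π + 0 = 16*π.
||u||_{H^1}^2 = (5*π/2) + (16*π) = 37*π/2.


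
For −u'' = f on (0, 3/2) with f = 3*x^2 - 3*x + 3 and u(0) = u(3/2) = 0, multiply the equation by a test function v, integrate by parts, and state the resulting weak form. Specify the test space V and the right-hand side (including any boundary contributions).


V = H^1_0(0, 3/2) (so v(0) = v(3/2) = 0); weak form: ∫_0^3/2 u'v' dx = ∫_0^3/2 (3*x^2 - 3*x + 3) v dx for all v ∈ V.

Multiply both sides by a test function v and integrate from 0 to 3/2:
  ∫_0^3/2 −u''(x) v(x) dx = ∫_0^3/2 f(x) v(x) dx.
Integrate the LHS by parts once:
  ∫_0^3/2 −u'' v dx = −[u'(x) v(x)]_0^3/2 + ∫_0^3/2 u'(x) v'(x) dx.
Thus ∫_0^3/2 u'(x) v'(x) dx = ∫_0^3/2 f(x) v(x) dx + [u'(x) v(x)]_0^3/2.
Choose V so that boundary terms are either known or forced to vanish.
u is Dirichlet: u(0) = u(3/2) = 0. Let V = H^1_0(0, 3/2); then v(0) = v(3/2) = 0, and [u' v]_0^3/2 = 0.
Weak formulation: find u (satisfying any essential BC) such that ∫_0^3/2 u'(x) v'(x) dx = ∫_0^3/2 f v dx for all v ∈ V.
Substituting f(x) = 3*x^2 - 3*x + 3, the right-hand side is ∫_0^3/2 (3*x^2 - 3*x + 3) v dx.


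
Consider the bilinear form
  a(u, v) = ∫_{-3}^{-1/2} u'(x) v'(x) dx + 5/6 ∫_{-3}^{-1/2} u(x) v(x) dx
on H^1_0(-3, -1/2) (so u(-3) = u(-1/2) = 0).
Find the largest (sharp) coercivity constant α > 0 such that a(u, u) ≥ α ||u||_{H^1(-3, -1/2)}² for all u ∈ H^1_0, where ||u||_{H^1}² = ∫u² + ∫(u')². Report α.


α = (125 + 24*π^2)/(6*(25 + 4*π^2))

Coercivity of a(·,·) on H^1_0(-3, -1/2) means a(u, u) ≥ α ||u||_{H^1}² for every u ∈ H^1_0.
The interval has length L = 5/2, and Poincaré/coercivity depend only on L. Here a(u, u) = ∫(u')² + (5/6)·∫u².
Here 0 < c = 5/6 < 1. The condition a(u,u) ≥ α||u||_{H^1}² reads (1−α)∫(u')² ≥ (α−c)∫u². Any admissible α is ≤ 1 (rapidly oscillating u have ∫u²/∫(u')² → 0), and α = 1 would force 0 ≥ (1−c)∫u², impossible since c < 1; so 1−α > 0. By the sharp Poincaré inequality on H^1_0 of an interval of length L, ∫(u')² ≥ (π/L)²∫u² with equality for the first sine mode sin(π(x−x₀)/L) (x₀ the left endpoint), so the inequality holds for all u iff (1−α)(π/L)² ≥ α − c, i.e. α ≤ ((π/L)² + c)/((π/L)² + 1) = (1 + c(L/π)²)/(1 + (L/π)²). With (π/L)² = 4*π^2/25 and c = 5/6, the largest admissible constant is α = ((π/L)² + c)/((π/L)² + 1).
Simplifying, α = (125 + 24*π^2)/(6*(25 + 4*π^2)).


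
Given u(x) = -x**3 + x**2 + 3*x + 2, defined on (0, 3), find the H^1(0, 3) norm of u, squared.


||u||_{H^1}^2 = 13953/70

The H^1 norm (squared) on an interval (0, L) is
  ||u||_{H^1}^2 = ∫_0^L u(x)^2 dx + ∫_0^L u'(x)^2 dx.
Compute u'(x) = -3*x**2 + 2*x + 3.
Then u(x)^2 = x**6 - 2*x**5 - 5*x**4 + 2*x**3 + 13*x**2 + 12*x + 4 and u'(x)^2 = 9*x**4 - 12*x**3 - 14*x**2 + 12*x + 9.
Integrate each monomial from 0 to 3 using ∫_0^3 c·x^n dx = c·3^(n+1)/(n+1):
  ∫_0^3 u(x)^2 dx = ∫_0^3 (x^6 - 2*x^5 - 5*x^4 + 2*x^3 + 13*x^2 + 12*x + 4) dx. Term by term:
    ∫_0^3 x^6 dx = 2187/7;  ∫_0^3 -2*x^5 dx = -243;  ∫_0^3 -5*x^4 dx = -243;
    ∫_0^3 2*x^3 dx = 81/2;  ∫_0^3 13*x^2 dx = 117;  ∫_0^3 12*x dx = 54;
    ∫_0^3 4 dx = 12.
  Sum: 2187/7 − 243 − 243 + 81/2 + 117 + 54 + 12 = 699/14.
  ∫_0^3 u'(x)^2 dx = ∫_0^3 (9*x^4 - 12*x^3 - 14*x^2 + 12*x + 9) dx. Term by term:
    ∫_0^3 9*x^4 dx = 2187/5;  ∫_0^3 -12*x^3 dx = -243;  ∫_0^3 -14*x^2 dx = -126;
    ∫_0^3 12*x dx = 54;  ∫_0^3 9 dx = 27.
  Sum: 2187/5 − 243 − 126 + 54 + 27 = 747/5.
Adding: ||u||_{H^1}^2 = 699/14 + 747/5 = 13953/70.


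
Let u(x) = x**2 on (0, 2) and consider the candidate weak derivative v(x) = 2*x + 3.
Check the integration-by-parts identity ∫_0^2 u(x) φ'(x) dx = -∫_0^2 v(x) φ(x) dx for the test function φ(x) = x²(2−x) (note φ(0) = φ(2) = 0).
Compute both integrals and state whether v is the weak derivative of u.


LHS = -16/5, RHS = -36/5. No, v is not the weak derivative of u.

u(x) = x**2, classical derivative u'(x) = 2*x.
φ(x) = x²(2−x), so φ'(x) = x*(4 - 3*x).
Note φ(0) = φ(2) = 0, so the boundary term u·φ vanishes.
LHS = ∫_0^2 u(x) φ'(x) dx = ∫_0^2 (-3*x^4 + 4*x^3) dx. Term by term:
  ∫_0^2 -3*x^4 dx = -96/5;  ∫_0^2 4*x^3 dx = 16.
Sum: -96/5 + 16 = -16/5.
So LHS = -16/5.
∫_0^2 v(x) φ(x) dx = ∫_0^2 (-2*x^4 + x^3 + 6*x^2) dx. Term by term:
  ∫_0^2 -2*x^4 dx = -64/5;  ∫_0^2 x^3 dx = 4;  ∫_0^2 6*x^2 dx = 16.
Sum: -64/5 + 4 + 16 = 36/5.
So RHS = -∫_0^2 v(x) φ(x) dx = -36/5.
LHS − RHS = 4 ≠ 0, so the identity fails.
(For a valid weak derivative the identity must hold for EVERY test function, in particular this one. The failure shows v is NOT the weak derivative of u.)
Correct weak derivative would be u'(x) = 2*x.


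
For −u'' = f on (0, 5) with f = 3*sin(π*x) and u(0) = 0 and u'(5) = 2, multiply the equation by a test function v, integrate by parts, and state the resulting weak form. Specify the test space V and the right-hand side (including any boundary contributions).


V = {v ∈ H^1(0, 5) : v(0) = 0} (test functions vanish at x = 0 where u is specified); weak form: ∫_0^5 u'v' dx = ∫_0^5 (3*sin(π*x)) v dx + 2·v(5) for all v ∈ V.

Multiply both sides by a test function v and integrate from 0 to 5:
  ∫_0^5 −u''(x) v(x) dx = ∫_0^5 f(x) v(x) dx.
Integrate the LHS by parts once:
  ∫_0^5 −u'' v dx = −[u'(x) v(x)]_0^5 + ∫_0^5 u'(x) v'(x) dx.
Thus ∫_0^5 u'(x) v'(x) dx = ∫_0^5 f(x) v(x) dx + [u'(x) v(x)]_0^5.
Choose V so that boundary terms are either known or forced to vanish.
Mixed BC: u(0) = 0 (Dirichlet) and u'(5) = 2 (Neumann). Define V = {v ∈ H^1(0, 5) : v(0) = 0}. Then [u' v]_0^5 = u'(5)·v(5) − u'(0)·0 = 2·v(5).
Weak formulation: find u (satisfying any essential BC) such that ∫_0^5 u'(x) v'(x) dx = ∫_0^5 f v dx + 2·v(5) for all v ∈ V (Dirichlet at 0 absorbed into V; Neumann datum at x = 5 contributes the boundary term).
Substituting f(x) = 3*sin(π*x), the right-hand side is ∫_0^5 (3*sin(π*x)) v dx + 2·v(5).


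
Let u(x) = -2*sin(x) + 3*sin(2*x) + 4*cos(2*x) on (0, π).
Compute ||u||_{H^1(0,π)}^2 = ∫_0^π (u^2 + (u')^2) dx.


||u||_{H^1(0,π)}^2 = 160/3 + 133*π/2

u'(x) = -8*sin(2*x) - 2*cos(x) + 6*cos(2*x).
Expand u² and (u')² and integrate term by term on (0, π), using: for integers n ≥ 1, ∫_0^π sin²(nx) dx = ∫_0^π cos²(nx) dx = π/2; for n ≠ n', ∫_0^π sin(nx)sin(n'x) dx = ∫_0^π cos(nx)cos(n'x) dx = 0; and by product-to-sum, ∫_0^π sin(nx)cos(n'x) dx = ½∫_0^π [sin((n+n')x) + sin((n−n')x)] dx, which is 0 when n+n' is even and 2n/(n²−n'²) when n+n' is odd (it need not vanish on (0, π)).
  u² squared terms: (-2)²·∫sin(x)² dx = 4·π/2 = 2*π;  (3)²·∫sin(2x)² dx = 9·π/2 = 9*π/2;  (4)²·∫cos(2x)² dx = 16·π/2 = 8*π.
  u² cross terms: 2·(-2)·(3)·∫sin(x)·sin(2x) dx = -12·(0) = 0;  2·(-2)·(4)·∫sin(x)·cos(2x) dx = -16·(-2/3) = 32/3;  2·(3)·(4)·∫sin(2x)·cos(2x) dx = 24·(0) = 0.
  So ∫_0^π u² dx = 2*π + 9*π/2 + 8*π + 0 + 32/3 + 0 = 32/3 + 29*π/2.
  (u')² squared terms: (-8)²·∫sin(2x)² dx = 64·π/2 = 32*π;  (-2)²·∫cos(x)² dx = 4·π/2 = 2*π;  (6)²·∫cos(2x)² dx = 36·π/2 = 18*π.
  (u')² cross terms: 2·(-8)·(-2)·∫sin(2x)·cos(x) dx = 32·(4/3) = 128/3;  2·(-8)·(6)·∫sin(2x)·cos(2x) dx = -96·(0) = 0;  2·(-2)·(6)·∫cos(x)·cos(2x) dx = -24·(0) = 0.
  So ∫_0^π (u')² dx = 32*π + 2*π + 18*π + 128/3 + 0 + 0 = 128/3 + 52*π.
||u||_{H^1}^2 = (32/3 + 29*π/2) + (128/3 + 52*π) = 160/3 + 133*π/2.


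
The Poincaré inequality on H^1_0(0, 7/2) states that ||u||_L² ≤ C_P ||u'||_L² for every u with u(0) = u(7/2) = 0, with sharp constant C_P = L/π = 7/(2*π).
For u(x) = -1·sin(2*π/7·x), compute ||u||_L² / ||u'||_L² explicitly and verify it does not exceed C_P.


||u||_L² / ||u'||_L² = 7/(2*π) = C_P.

u(x) = -1·sin(2*π/7·x), so u'(x) = -2*π*cos(2*π*x/7)/7.
Writing u(x) = A·sin(kπx/L) with A = -1 and k = 1, use ∫_0^L sin²(kπx/L) dx = L/2 and ∫_0^L cos²(kπx/L) dx = L/2.
u² = 1·sin²(2*π/7·x) and (u')² = 4*π^2/49·cos²(2*π/7·x), and each of sin², cos² integrates to L/2 = 7/4 over (0, 7/2).
∫_0^7/2 u² dx = 7/4, so ||u||_L² = sqrt(7)/2.
∫_0^7/2 (u')² dx = π^2/7, so ||u'||_L² = sqrt(7)*π/7.
Ratio ||u||_L² / ||u'||_L² = 7/(2*π).
Sharp Poincaré constant on H^1_0(0, 7/2) is C_P = L/π = 7/(2*π), achieved by sin(2*π/7·x).
This is the k = 1 eigenfunction (up to amplitude), so the ratio equals the sharp Poincaré constant exactly.


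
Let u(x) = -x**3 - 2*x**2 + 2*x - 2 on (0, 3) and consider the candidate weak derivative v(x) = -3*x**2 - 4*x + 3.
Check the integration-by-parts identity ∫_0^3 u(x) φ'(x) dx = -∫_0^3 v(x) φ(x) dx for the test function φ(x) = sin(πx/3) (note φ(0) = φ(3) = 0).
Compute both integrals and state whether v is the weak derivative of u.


LHS = -324/π^3 + 105/π, RHS = -324/π^3 + 99/π. No, v is not the weak derivative of u.

u(x) = -x**3 - 2*x**2 + 2*x - 2, classical derivative u'(x) = -3*x**2 - 4*x + 2.
φ(x) = sin(πx/3), so φ'(x) = π*cos(π*x/3)/3.
Note φ(0) = φ(3) = 0, so the boundary term u·φ vanishes.
LHS = ∫_0^3 u(x) φ'(x) dx = ∫_0^3 (-π*x^3*cos(π*x/3)/3 - 2*π*x^2*cos(π*x/3)/3 + 2*π*x*cos(π*x/3)/3 - 2*π*cos(π*x/3)/3) dx. Term by term:
  ∫_0^3 -2*π*cos(π*x/3)/3 dx = 0;  ∫_0^3 -2*π*x^2*cos(π*x/3)/3 dx = 36/π;  ∫_0^3 -π*x^3*cos(π*x/3)/3 dx = -324/π^3 + 81/π;
  ∫_0^3 2*π*x*cos(π*x/3)/3 dx = -12/π.
Sum: 0 + 36/π + -324/π^3 + 81/π − 12/π = -324/π^3 + 105/π.
So LHS = -324/π^3 + 105/π.
∫_0^3 v(x) φ(x) dx = ∫_0^3 (-3*x^2*sin(π*x/3) - 4*x*sin(π*x/3) + 3*sin(π*x/3)) dx. Term by term:
  ∫_0^3 3*sin(π*x/3) dx = 18/π;  ∫_0^3 -4*x*sin(π*x/3) dx = -36/π;  ∫_0^3 -3*x^2*sin(π*x/3) dx = -81/π + 324/π^3.
Sum: 18/π − 36/π + -81/π + 324/π^3 = -99/π + 324/π^3.
So RHS = -∫_0^3 v(x) φ(x) dx = -324/π^3 + 99/π.
LHS − RHS = 6/π ≠ 0, so the identity fails.
(For a valid weak derivative the identity must hold for EVERY test function, in particular this one. The failure shows v is NOT the weak derivative of u.)
Correct weak derivative would be u'(x) = -3*x**2 - 4*x + 2.


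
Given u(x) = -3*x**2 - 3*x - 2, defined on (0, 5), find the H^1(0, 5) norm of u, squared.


||u||_{H^1}^2 = 22955/2

The H^1 norm (squared) on an interval (0, L) is
  ||u||_{H^1}^2 = ∫_0^L u(x)^2 dx + ∫_0^L u'(x)^2 dx.
Compute u'(x) = -6*x - 3.
Then u(x)^2 = 9*x**4 + 18*x**3 + 21*x**2 + 12*x + 4 and u'(x)^2 = 36*x**2 + 36*x + 9.
Integrate each monomial from 0 to 5 using ∫_0^5 c·x^n dx = c·5^(n+1)/(n+1):
  ∫_0^5 u(x)^2 dx = ∫_0^5 (9*x^4 + 18*x^3 + 21*x^2 + 12*x + 4) dx. Term by term:
    ∫_0^5 9*x^4 dx = 5625;  ∫_0^5 18*x^3 dx = 5625/2;  ∫_0^5 21*x^2 dx = 875;
    ∫_0^5 12*x dx = 150;  ∫_0^5 4 dx = 20.
  Sum: 5625 + 5625/2 + 875 + 150 + 20 = 18965/2.
  ∫_0^5 u'(x)^2 dx = ∫_0^5 (36*x^2 + 36*x + 9) dx. Term by term:
    ∫_0^5 36*x^2 dx = 1500;  ∫_0^5 36*x dx = 450;  ∫_0^5 9 dx = 45.
  Sum: 1500 + 450 + 45 = 1995.
Adding: ||u||_{H^1}^2 = 18965/2 + 1995 = 22955/2.


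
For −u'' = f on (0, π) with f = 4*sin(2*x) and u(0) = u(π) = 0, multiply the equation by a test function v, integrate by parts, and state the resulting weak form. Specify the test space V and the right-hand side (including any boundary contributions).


V = H^1_0(0, π) (so v(0) = v(π) = 0); weak form: ∫_0^π u'v' dx = ∫_0^π (4*sin(2*x)) v dx for all v ∈ V.

Multiply both sides by a test function v and integrate from 0 to π:
  ∫_0^π −u''(x) v(x) dx = ∫_0^π f(x) v(x) dx.
Integrate the LHS by parts once:
  ∫_0^π −u'' v dx = −[u'(x) v(x)]_0^π + ∫_0^π u'(x) v'(x) dx.
Thus ∫_0^π u'(x) v'(x) dx = ∫_0^π f(x) v(x) dx + [u'(x) v(x)]_0^π.
Choose V so that boundary terms are either known or forced to vanish.
u is Dirichlet: u(0) = u(π) = 0. Let V = H^1_0(0, π); then v(0) = v(π) = 0, and [u' v]_0^π = 0.
Weak formulation: find u (satisfying any essential BC) such that ∫_0^π u'(x) v'(x) dx = ∫_0^π f v dx for all v ∈ V.
Substituting f(x) = 4*sin(2*x), the right-hand side is ∫_0^π (4*sin(2*x)) v dx.


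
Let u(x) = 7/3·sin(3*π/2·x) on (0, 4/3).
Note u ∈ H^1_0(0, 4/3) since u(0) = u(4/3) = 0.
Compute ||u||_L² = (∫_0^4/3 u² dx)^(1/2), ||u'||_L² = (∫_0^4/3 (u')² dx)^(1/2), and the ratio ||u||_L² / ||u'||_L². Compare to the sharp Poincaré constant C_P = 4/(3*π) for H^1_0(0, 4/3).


||u||_L² / ||u'||_L² = 2/(3*π) < C_P = 4/(3*π).

u(x) = 7/3·sin(3*π/2·x), so u'(x) = 7*π*cos(3*π*x/2)/2.
Writing u(x) = A·sin(kπx/L) with A = 7/3 and k = 2, use ∫_0^L sin²(kπx/L) dx = L/2 and ∫_0^L cos²(kπx/L) dx = L/2.
u² = 49/9·sin²(3*π/2·x) and (u')² = 49*π^2/4·cos²(3*π/2·x), and each of sin², cos² integrates to L/2 = 2/3 over (0, 4/3).
∫_0^4/3 u² dx = 98/27, so ||u||_L² = 7*sqrt(6)/9.
∫_0^4/3 (u')² dx = 49*π^2/6, so ||u'||_L² = 7*sqrt(6)*π/6.
Ratio ||u||_L² / ||u'||_L² = 2/(3*π).
Sharp Poincaré constant on H^1_0(0, 4/3) is C_P = L/π = 4/(3*π), achieved by sin(3*π/4·x).
This is the k = 2 harmonic; the ratio L/(kπ) is strictly less than C_P = L/π, consistent with the sharp inequality ||u||_L² ≤ C_P ||u'||_L².


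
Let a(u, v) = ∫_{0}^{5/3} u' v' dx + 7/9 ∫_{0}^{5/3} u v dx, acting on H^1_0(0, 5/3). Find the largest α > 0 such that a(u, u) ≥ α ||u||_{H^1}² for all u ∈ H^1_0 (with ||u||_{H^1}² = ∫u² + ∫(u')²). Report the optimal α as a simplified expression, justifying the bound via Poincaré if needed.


α = (175 + 81*π^2)/(9*(25 + 9*π^2))

Coercivity of a(·,·) on H^1_0(0, 5/3) means a(u, u) ≥ α ||u||_{H^1}² for every u ∈ H^1_0.
The interval has length L = 5/3, and Poincaré/coercivity depend only on L. Here a(u, u) = ∫(u')² + (7/9)·∫u².
Here 0 < c = 7/9 < 1. The condition a(u,u) ≥ α||u||_{H^1}² reads (1−α)∫(u')² ≥ (α−c)∫u². Any admissible α is ≤ 1 (rapidly oscillating u have ∫u²/∫(u')² → 0), and α = 1 would force 0 ≥ (1−c)∫u², impossible since c < 1; so 1−α > 0. By the sharp Poincaré inequality on H^1_0 of an interval of length L, ∫(u')² ≥ (π/L)²∫u² with equality for the first sine mode sin(π(x−x₀)/L) (x₀ the left endpoint), so the inequality holds for all u iff (1−α)(π/L)² ≥ α − c, i.e. α ≤ ((π/L)² + c)/((π/L)² + 1) = (1 + c(L/π)²)/(1 + (L/π)²). With (π/L)² = 9*π^2/25 and c = 7/9, the largest admissible constant is α = ((π/L)² + c)/((π/L)² + 1).
Simplifying, α = (175 + 81*π^2)/(9*(25 + 9*π^2)).


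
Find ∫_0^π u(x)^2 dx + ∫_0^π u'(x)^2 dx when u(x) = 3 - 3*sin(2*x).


||u||_{H^1(0,π)}^2 = 63*π/2

u'(x) = -6*cos(2*x).
Expand u² and (u')² and integrate term by term on (0, π), using: for integers n ≥ 1, ∫_0^π sin²(nx) dx = ∫_0^π cos²(nx) dx = π/2; for n ≠ n', ∫_0^π sin(nx)sin(n'x) dx = ∫_0^π cos(nx)cos(n'x) dx = 0; and by product-to-sum, ∫_0^π sin(nx)cos(n'x) dx = ½∫_0^π [sin((n+n')x) + sin((n−n')x)] dx, which is 0 when n+n' is even and 2n/(n²−n'²) when n+n' is odd (it need not vanish on (0, π)). For the constant mode: ∫_0^π 1 dx = π, ∫_0^π cos(nx) dx = 0, ∫_0^π sin(nx) dx = (1−(−1)^n)/n.
  u² squared terms: (3)²·∫1 dx = 9·π = 9*π;  (-3)²·∫sin(2x)² dx = 9·π/2 = 9*π/2.
  u² cross terms: 2·(3)·(-3)·∫1·sin(2x) dx = -18·(0) = 0.
  So ∫_0^π u² dx = 9*π + 9*π/2 + 0 = 27*π/2.
  (u')² squared terms: (-6)²·∫cos(2x)² dx = 36·π/2 = 18*π.
  So ∫_0^π (u')² dx = 18*π.
||u||_{H^1}^2 = (27*π/2) + (18*π) = 63*π/2.


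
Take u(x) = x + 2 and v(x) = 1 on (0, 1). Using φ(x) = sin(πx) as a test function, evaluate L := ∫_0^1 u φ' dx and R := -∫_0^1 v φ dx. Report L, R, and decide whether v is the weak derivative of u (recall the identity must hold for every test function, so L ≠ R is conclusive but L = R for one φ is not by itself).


LHS = -2/π, RHS = -2/π. Yes, v = u' weakly.

u(x) = x + 2, classical derivative u'(x) = 1.
φ(x) = sin(πx), so φ'(x) = π*cos(π*x).
Note φ(0) = φ(1) = 0, so the boundary term u·φ vanishes.
LHS = ∫_0^1 u(x) φ'(x) dx = ∫_0^1 (π*x*cos(π*x) + 2*π*cos(π*x)) dx. Term by term:
  ∫_0^1 2*π*cos(π*x) dx = 0;  ∫_0^1 π*x*cos(π*x) dx = -2/π.
Sum: 0 − 2/π = -2/π.
So LHS = -2/π.
∫_0^1 v(x) φ(x) dx = ∫_0^1 (sin(π*x)) dx. Term by term:
  ∫_0^1 sin(π*x) dx = 2/π.
So RHS = -∫_0^1 v(x) φ(x) dx = -2/π.
LHS = RHS, so the identity holds for this test φ.
Moreover u is smooth here and v(x) = u'(x) = 1 pointwise, so the identity holds for every test function. Hence v is the weak derivative of u.


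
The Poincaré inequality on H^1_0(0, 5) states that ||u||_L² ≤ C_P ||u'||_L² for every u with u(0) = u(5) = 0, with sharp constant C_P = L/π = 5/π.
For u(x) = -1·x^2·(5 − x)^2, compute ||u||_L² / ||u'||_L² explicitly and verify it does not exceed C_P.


||u||_L² / ||u'||_L² = 5*sqrt(3)/6 < C_P = 5/π.

u(x) = -1·x^2·(5 − x)^2, so u'(x) = 2*x*(x*(5 - x) - (x - 5)^2).
u(x) = -1·x^2·(5 − x)^2 vanishes at x = 0 and x = 5, so u ∈ H^1_0(0, 5). Differentiate via the product rule and integrate the resulting polynomials term by term.
  ∫_0^5 u² dx = ∫_0^5 (x^8 - 20*x^7 + 150*x^6 - 500*x^5 + 625*x^4) dx. Term by term:
    ∫_0^5 x^8 dx = 1953125/9;  ∫_0^5 -20*x^7 dx = -1953125/2;  ∫_0^5 150*x^6 dx = 11718750/7;
    ∫_0^5 -500*x^5 dx = -3906250/3;  ∫_0^5 625*x^4 dx = 390625.
  Sum: 1953125/9 − 1953125/2 + 11718750/7 − 3906250/3 + 390625 = 390625/126.
  ∫_0^5 (u')² dx = ∫_0^5 (16*x^6 - 240*x^5 + 1300*x^4 - 3000*x^3 + 2500*x^2) dx. Term by term:
    ∫_0^5 16*x^6 dx = 1250000/7;  ∫_0^5 -240*x^5 dx = -625000;  ∫_0^5 1300*x^4 dx = 812500;
    ∫_0^5 -3000*x^3 dx = -468750;  ∫_0^5 2500*x^2 dx = 312500/3.
  Sum: 1250000/7 − 625000 + 812500 − 468750 + 312500/3 = 31250/21.
∫_0^5 u² dx = 390625/126, so ||u||_L² = 625*sqrt(14)/42.
∫_0^5 (u')² dx = 31250/21, so ||u'||_L² = 125*sqrt(42)/21.
Ratio ||u||_L² / ||u'||_L² = 5*sqrt(3)/6.
Sharp Poincaré constant on H^1_0(0, 5) is C_P = L/π = 5/π, achieved by sin(π/5·x).
A polynomial bump cannot attain the sharp Poincaré constant (only the first sine eigenfunction does), so the ratio is strictly less than C_P, consistent with ||u||_L² ≤ C_P ||u'||_L².


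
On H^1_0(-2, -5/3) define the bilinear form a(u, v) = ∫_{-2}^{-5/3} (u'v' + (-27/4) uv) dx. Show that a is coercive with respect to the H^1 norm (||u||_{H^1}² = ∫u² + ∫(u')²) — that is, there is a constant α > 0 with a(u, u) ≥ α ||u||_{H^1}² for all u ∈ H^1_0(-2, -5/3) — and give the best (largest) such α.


α = 9*(-3 + 4*π^2)/(4*(1 + 9*π^2))

Coercivity of a(·,·) on H^1_0(-2, -5/3) means a(u, u) ≥ α ||u||_{H^1}² for every u ∈ H^1_0.
The interval has length L = 1/3, and Poincaré/coercivity depend only on L. Here a(u, u) = ∫(u')² + (-27/4)·∫u².
Here c = -27/4 < 0 with |c| < (π/L)² = 9*π^2, so coercivity still holds. The condition a(u,u) ≥ α||u||_{H^1}² reads (1−α)∫(u')² ≥ (α−c)∫u². Any admissible α is ≤ 1 (rapidly oscillating u have ∫u²/∫(u')² → 0), and α = 1 would force 0 ≥ (1−c)∫u², impossible since c < 1; so 1−α > 0. By the sharp Poincaré inequality on H^1_0 of an interval of length L, ∫(u')² ≥ (π/L)²∫u² with equality for the first sine mode sin(π(x−x₀)/L) (x₀ the left endpoint), so the inequality holds for all u iff (1−α)(π/L)² ≥ α − c, i.e. α ≤ ((π/L)² + c)/((π/L)² + 1) = (1 + c(L/π)²)/(1 + (L/π)²). (Direct route, valid since c ≤ 0: Poincaré gives c∫u² ≥ c(L/π)²∫(u')², so a(u,u) ≥ (1 + c(L/π)²)∫(u')², while ||u||_{H^1}² ≤ (1 + (L/π)²)∫(u')²; dividing yields the same α.) With (π/L)² = 9*π^2 and c = -27/4, the largest admissible constant is α = ((π/L)² + c)/((π/L)² + 1).
Simplifying, α = 9*(-3 + 4*π^2)/(4*(1 + 9*π^2)).
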